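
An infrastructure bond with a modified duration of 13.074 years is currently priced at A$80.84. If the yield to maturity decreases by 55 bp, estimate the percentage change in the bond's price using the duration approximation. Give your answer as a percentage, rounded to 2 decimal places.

Duration approximation: ΔP/P ≈ -D_mod · Δy = -13.074 × (-0.0055) = +0.071907.
As a percentage: +7.1907%.

+7.19%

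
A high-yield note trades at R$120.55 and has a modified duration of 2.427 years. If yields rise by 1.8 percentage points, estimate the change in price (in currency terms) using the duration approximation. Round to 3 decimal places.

Duration approximation: ΔP/P ≈ -D_mod · Δy = -2.427 × (+0.018) = -0.043686.
ΔP ≈ 120.55 × (-0.043686) = -5.2663473.

-R$5.266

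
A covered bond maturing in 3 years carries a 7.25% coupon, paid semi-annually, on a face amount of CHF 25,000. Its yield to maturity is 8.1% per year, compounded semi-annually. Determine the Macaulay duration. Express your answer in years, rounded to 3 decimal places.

Periodic yield y = 0.0405. Discount each cash flow and weight by its period:
  t   CF        PV=CF/(1+0.0405)^t    t·PV
  1       906.25       870.9755       870.9755
  2       906.25       837.0740     1,674.1480
  3       906.25       804.4921     2,413.4762
  4       906.25       773.1783     3,092.7134
  5       906.25       743.0835     3,715.4173
  6    25,906.25    20,415.1251   122,490.7504
  Σ                 24,443.9284   134,257.4808
Price P = Σ PV = 24,443.9284.
Macaulay duration = Σ(t·PV) / P = 134,257.4808 / 24,443.9284 = 5.49247 half-year periods.
In years: 5.49247 / 2 = 2.74623 years.

2.746 years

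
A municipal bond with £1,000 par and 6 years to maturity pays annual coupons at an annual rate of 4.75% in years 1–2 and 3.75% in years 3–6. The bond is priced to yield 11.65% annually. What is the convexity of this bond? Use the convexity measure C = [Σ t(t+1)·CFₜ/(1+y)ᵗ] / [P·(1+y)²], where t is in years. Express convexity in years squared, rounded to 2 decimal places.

With y = 0.1165:
  t   CF        PV=CF/(1+0.1165)^t    t·PV        t(t+1)·PV
  1        47.50        42.5437        42.5437          85.0873
  2        47.50        38.1045        76.2090         228.6269
  3        37.50        26.9436        80.8307         323.3228
  4        37.50        24.1322        96.5287         482.6434
  5        37.50        21.6141       108.0706         648.4237
  6     1,037.50       535.5940     3,213.5643      22,494.9500
  Σ                    688.9321     3,617.7469      24,263.0541
P = 688.9321.
Convexity = Σ t(t+1)·PV / [P·(1+y)²] = 24,263.0541 / (688.9321 × 1.246572) = 28.25216.

28.25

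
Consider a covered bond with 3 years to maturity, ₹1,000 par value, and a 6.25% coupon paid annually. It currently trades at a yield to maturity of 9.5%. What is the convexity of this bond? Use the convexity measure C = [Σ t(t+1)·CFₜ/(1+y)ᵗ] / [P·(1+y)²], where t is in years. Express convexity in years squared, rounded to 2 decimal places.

With y = 0.095:
  t   CF        PV=CF/(1+0.095)^t    t·PV        t(t+1)·PV
  1        62.50        57.0776        57.0776         114.1553
  2        62.50        52.1257       104.2514         312.7541
  3     1,062.50       809.2572     2,427.7717       9,711.0866
  Σ                    918.4605     2,589.1006      10,137.9960
P = 918.4605.
Convexity = Σ t(t+1)·PV / [P·(1+y)²] = 10,137.9960 / (918.4605 × 1.199025) = 9.20584.

9.21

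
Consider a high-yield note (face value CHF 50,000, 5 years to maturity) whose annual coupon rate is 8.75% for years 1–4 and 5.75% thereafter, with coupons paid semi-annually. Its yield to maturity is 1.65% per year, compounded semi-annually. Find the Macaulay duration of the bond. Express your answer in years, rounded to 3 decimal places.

Periodic yield y = 0.00825. Discount each cash flow and weight by its period:
  t   CF        PV=CF/(1+0.00825)^t    t·PV
  1     2,187.50     2,169.6008     2,169.6008
  2     2,187.50     2,151.8480     4,303.6961
  3     2,187.50     2,134.2406     6,402.7217
  4     2,187.50     2,116.7772     8,467.1086
  5     2,187.50     2,099.4566    10,497.2832
  6     2,187.50     2,082.2778    12,493.6670
  7     2,187.50     2,065.2396    14,456.6773
  8     2,187.50     2,048.3408    16,386.7264
  9     1,437.50     1,335.0385    12,015.3461
  10   51,437.50    47,380.2716   473,802.7158
  Σ                 65,583.0915   560,995.5431
Price P = Σ PV = 65,583.0915.
Macaulay duration = Σ(t·PV) / P = 560,995.5431 / 65,583.0915 = 8.55397 half-year periods.
In years: 8.55397 / 2 = 4.27698 years.

4.277 years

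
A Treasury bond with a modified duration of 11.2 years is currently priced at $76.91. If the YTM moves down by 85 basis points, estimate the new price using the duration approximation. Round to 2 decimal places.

Duration approximation: ΔP/P ≈ -D_mod · Δy = -11.2 × (-0.0085) = +0.095200.
New price ≈ 76.91 × (1 + 0.095200) = 84.231832.

$84.23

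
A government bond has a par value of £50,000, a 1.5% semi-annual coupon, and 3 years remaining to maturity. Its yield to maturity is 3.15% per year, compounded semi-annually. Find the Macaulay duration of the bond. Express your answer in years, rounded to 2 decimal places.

2.94 years

Periodic yield y = 0.01575. Discount each cash flow and weight by its period:
  t   CF        PV=CF/(1+0.01575)^t    t·PV
  1       375.00       369.1853       369.1853
  2       375.00       363.4608       726.9216
  3       375.00       357.8251     1,073.4752
  4       375.00       352.2767     1,409.1069
  5       375.00       346.8144     1,734.0720
  6    50,375.00    45,866.3386   275,198.0318
  Σ                 47,655.9010   280,510.7929
Price P = Σ PV = 47,655.9010.
Macaulay duration = Σ(t·PV) / P = 280,510.7929 / 47,655.9010 = 5.88617 half-year periods.
In years: 5.88617 / 2 = 2.94309 years.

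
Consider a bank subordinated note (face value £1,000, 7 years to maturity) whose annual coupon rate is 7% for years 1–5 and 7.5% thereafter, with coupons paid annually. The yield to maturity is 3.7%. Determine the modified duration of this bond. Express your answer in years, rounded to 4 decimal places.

5.6805 years

Periodic yield y = 0.037. First find Macaulay duration:
  t   CF        PV=CF/(1+0.037)^t    t·PV
  1        70.00        67.5024        67.5024
  2        70.00        65.0939       130.1879
  3        70.00        62.7714       188.3142
  4        70.00        60.5317       242.1269
  5        70.00        58.3720       291.8598
  6        75.00        60.3099       361.8595
  7     1,075.00       833.5990     5,835.1928
  Σ                  1,208.1803     7,117.0434
P = 1,208.1803; Macaulay duration = 7,117.0434 / 1,208.1803 = 5.89071 years.
Modified duration = D_Mac / (1 + y) = 5.89071 / 1.037 = 5.68053 years.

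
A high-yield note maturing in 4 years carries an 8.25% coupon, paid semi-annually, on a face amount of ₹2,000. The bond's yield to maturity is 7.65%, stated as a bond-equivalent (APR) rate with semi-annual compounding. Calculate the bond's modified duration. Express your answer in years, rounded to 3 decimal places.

3.365 years

Periodic yield y = 0.03825. First find Macaulay duration:
  t   CF        PV=CF/(1+0.03825)^t    t·PV
  1        82.50        79.4606        79.4606
  2        82.50        76.5332       153.0665
  3        82.50        73.7137       221.1411
  4        82.50        70.9980       283.9920
  5        82.50        68.3824       341.9119
  6        82.50        65.8631       395.1787
  7        82.50        63.4367       444.0567
  8     2,082.50     1,542.3022    12,338.4180
  Σ                  2,040.6900    14,257.2255
P = 2,040.6900; Macaulay duration = 14,257.2255 / 2,040.6900 = 6.98647 half-year periods = 3.49324 years.
Modified duration = D_Mac / (1 + y) = 3.49324 / 1.03825 = 3.36454 years.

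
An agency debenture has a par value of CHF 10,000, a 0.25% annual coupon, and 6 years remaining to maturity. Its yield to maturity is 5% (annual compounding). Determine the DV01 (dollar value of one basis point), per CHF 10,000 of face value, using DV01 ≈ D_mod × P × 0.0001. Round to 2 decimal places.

Periodic yield y = 0.05.
  t   CF        PV=CF/(1+0.05)^t    t·PV
  1        25.00        23.8095        23.8095
  2        25.00        22.6757        45.3515
  3        25.00        21.5959        64.7878
  4        25.00        20.5676        82.2702
  5        25.00        19.5882        97.9408
  6    10,025.00     7,480.8094    44,884.8561
  Σ                  7,589.0463    45,199.0159
P = 7,589.0463; D_Mac = 5.95582 yrs; D_mod = 5.67221 yrs.
DV01 ≈ 5.67221 × 7,589.0463 × 0.0001 = 4.304668.

CHF 4.30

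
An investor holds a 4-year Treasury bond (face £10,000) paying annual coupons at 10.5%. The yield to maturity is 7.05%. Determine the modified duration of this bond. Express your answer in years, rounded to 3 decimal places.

Periodic yield y = 0.0705. First find Macaulay duration:
  t   CF        PV=CF/(1+0.0705)^t    t·PV
  1     1,050.00       980.8501       980.8501
  2     1,050.00       916.2542     1,832.5083
  3     1,050.00       855.9123     2,567.7370
  4    11,050.00     8,414.2535    33,657.0140
  Σ                 11,167.2700    39,038.1093
P = 11,167.2700; Macaulay duration = 39,038.1093 / 11,167.2700 = 3.49576 years.
Modified duration = D_Mac / (1 + y) = 3.49576 / 1.0705 = 3.26554 years.

3.266 years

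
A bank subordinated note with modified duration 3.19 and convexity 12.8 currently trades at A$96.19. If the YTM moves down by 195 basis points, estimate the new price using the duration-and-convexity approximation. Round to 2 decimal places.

Duration effect: -D_mod·Δy = -3.19 × (-0.0195) = +0.062205
Convexity effect: ½·C·(Δy)² = 0.5 × 12.8 × (-0.0195)² = +0.0024336
ΔP/P ≈ +0.062205 + 0.0024336 = +0.0646386
New price ≈ 96.19 × (1 + 0.0646386) = 102.407586934.

A$102.41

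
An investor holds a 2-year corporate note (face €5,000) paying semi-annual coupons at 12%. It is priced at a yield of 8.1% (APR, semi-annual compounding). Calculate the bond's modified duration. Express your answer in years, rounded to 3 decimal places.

1.771 years

Periodic yield y = 0.0405. First find Macaulay duration:
  t   CF        PV=CF/(1+0.0405)^t    t·PV
  1       300.00       288.3229       288.3229
  2       300.00       277.1004       554.2007
  3       300.00       266.3146       798.9438
  4     5,300.00     4,521.7602    18,087.0410
  Σ                  5,353.4981    19,728.5085
P = 5,353.4981; Macaulay duration = 19,728.5085 / 5,353.4981 = 3.68516 half-year periods = 1.84258 years.
Modified duration = D_Mac / (1 + y) = 1.84258 / 1.0405 = 1.77086 years.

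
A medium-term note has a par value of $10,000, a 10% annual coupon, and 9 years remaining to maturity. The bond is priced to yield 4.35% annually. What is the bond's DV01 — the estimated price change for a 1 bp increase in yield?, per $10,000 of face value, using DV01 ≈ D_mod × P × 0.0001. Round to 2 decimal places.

$9.19

Periodic yield y = 0.0435.
  t   CF        PV=CF/(1+0.0435)^t    t·PV
  1     1,000.00       958.3134       958.3134
  2     1,000.00       918.3645     1,836.7290
  3     1,000.00       880.0810     2,640.2430
  4     1,000.00       843.3934     3,373.5735
  5     1,000.00       808.2351     4,041.1757
  6     1,000.00       774.5425     4,647.2553
  7     1,000.00       742.2545     5,195.7813
  8     1,000.00       711.3124     5,690.4991
  9    11,000.00     7,498.2619    67,484.3570
  Σ                 14,134.7587    95,867.9273
P = 14,134.7587; D_Mac = 6.78242 yrs; D_mod = 6.49969 yrs.
DV01 ≈ 6.49969 × 14,134.7587 × 0.0001 = 9.187152.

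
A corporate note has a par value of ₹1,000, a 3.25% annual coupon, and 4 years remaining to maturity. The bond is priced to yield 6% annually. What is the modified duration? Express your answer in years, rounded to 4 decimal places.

3.5889 years

Periodic yield y = 0.06. First find Macaulay duration:
  t   CF        PV=CF/(1+0.06)^t    t·PV
  1        32.50        30.6604        30.6604
  2        32.50        28.9249        57.8498
  3        32.50        27.2876        81.8629
  4     1,032.50       817.8367     3,271.3468
  Σ                    904.7096     3,441.7199
P = 904.7096; Macaulay duration = 3,441.7199 / 904.7096 = 3.80423 years.
Modified duration = D_Mac / (1 + y) = 3.80423 / 1.06 = 3.58889 years.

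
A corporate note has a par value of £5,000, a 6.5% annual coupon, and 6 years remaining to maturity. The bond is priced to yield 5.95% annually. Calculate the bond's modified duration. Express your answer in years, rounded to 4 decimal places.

Periodic yield y = 0.0595. First find Macaulay duration:
  t   CF        PV=CF/(1+0.0595)^t    t·PV
  1       325.00       306.7485       306.7485
  2       325.00       289.5219       579.0438
  3       325.00       273.2628       819.7883
  4       325.00       257.9167     1,031.6669
  5       325.00       243.4325     1,217.1625
  6     5,325.00     3,764.5567    22,587.3404
  Σ                  5,135.4391    26,541.7504
P = 5,135.4391; Macaulay duration = 26,541.7504 / 5,135.4391 = 5.16835 years.
Modified duration = D_Mac / (1 + y) = 5.16835 / 1.0595 = 4.87810 years.

4.8781 years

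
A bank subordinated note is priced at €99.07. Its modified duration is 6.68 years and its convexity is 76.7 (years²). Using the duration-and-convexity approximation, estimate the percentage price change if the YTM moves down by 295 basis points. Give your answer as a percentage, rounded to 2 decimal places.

Duration effect: -D_mod·Δy = -6.68 × (-0.0295) = +0.197060
Convexity effect: ½·C·(Δy)² = 0.5 × 76.7 × (-0.0295)² = +0.0333740875
ΔP/P ≈ +0.197060 + 0.0333740875 = +0.2304340875
= +23.04340875%.

+23.04%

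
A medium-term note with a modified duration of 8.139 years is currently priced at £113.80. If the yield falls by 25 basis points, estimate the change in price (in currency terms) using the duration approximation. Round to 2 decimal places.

Duration approximation: ΔP/P ≈ -D_mod · Δy = -8.139 × (-0.0025) = +0.0203475.
ΔP ≈ 113.80 × (+0.0203475) = +2.3155455.

+£2.32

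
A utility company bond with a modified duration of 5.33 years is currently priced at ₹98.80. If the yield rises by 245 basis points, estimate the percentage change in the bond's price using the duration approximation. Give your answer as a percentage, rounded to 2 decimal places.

-13.06%

Duration approximation: ΔP/P ≈ -D_mod · Δy = -5.33 × (+0.0245) = -0.130585.
As a percentage: -13.0585%.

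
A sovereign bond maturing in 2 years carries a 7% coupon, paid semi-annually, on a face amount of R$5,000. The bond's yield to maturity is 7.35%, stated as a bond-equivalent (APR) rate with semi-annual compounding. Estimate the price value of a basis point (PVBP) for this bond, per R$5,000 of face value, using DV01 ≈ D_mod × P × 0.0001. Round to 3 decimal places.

Periodic yield y = 0.03675.
  t   CF        PV=CF/(1+0.03675)^t    t·PV
  1       175.00       168.7967       168.7967
  2       175.00       162.8133       325.6267
  3       175.00       157.0420       471.1261
  4     5,175.00     4,479.3415    17,917.3662
  Σ                  4,967.9936    18,882.9157
P = 4,967.9936; D_Mac = 3.80091 half-year periods = 1.90046 yrs; D_mod = 1.83309 yrs.
DV01 ≈ 1.83309 × 4,967.9936 × 0.0001 = 0.910678.

R$0.911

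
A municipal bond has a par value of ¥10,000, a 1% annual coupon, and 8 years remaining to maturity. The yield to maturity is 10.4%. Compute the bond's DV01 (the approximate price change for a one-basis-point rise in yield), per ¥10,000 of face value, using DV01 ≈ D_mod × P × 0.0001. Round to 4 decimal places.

¥3.4736

Periodic yield y = 0.104.
  t   CF        PV=CF/(1+0.104)^t    t·PV
  1       100.00        90.5797        90.5797
  2       100.00        82.0468       164.0937
  3       100.00        74.3178       222.9534
  4       100.00        67.3168       269.2674
  5       100.00        60.9754       304.8770
  6       100.00        55.2313       331.3880
  7       100.00        50.0284       350.1987
  8    10,100.00     4,576.8722    36,614.9777
  Σ                  5,057.3685    38,348.3355
P = 5,057.3685; D_Mac = 7.58267 yrs; D_mod = 6.86836 yrs.
DV01 ≈ 6.86836 × 5,057.3685 × 0.0001 = 3.473581.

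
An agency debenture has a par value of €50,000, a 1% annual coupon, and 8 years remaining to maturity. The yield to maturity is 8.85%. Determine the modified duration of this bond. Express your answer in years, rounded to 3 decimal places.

6.992 years

Periodic yield y = 0.0885. First find Macaulay duration:
  t   CF        PV=CF/(1+0.0885)^t    t·PV
  1       500.00       459.3477       459.3477
  2       500.00       422.0007       844.0013
  3       500.00       387.6901     1,163.0703
  4       500.00       356.1691     1,424.6765
  5       500.00       327.2110     1,636.0548
  6       500.00       300.6072     1,803.6433
  7       500.00       276.1665     1,933.1654
  8    50,500.00    25,625.0022   205,000.0175
  Σ                 28,154.1945   214,263.9768
P = 28,154.1945; Macaulay duration = 214,263.9768 / 28,154.1945 = 7.61037 years.
Modified duration = D_Mac / (1 + y) = 7.61037 / 1.0885 = 6.99162 years.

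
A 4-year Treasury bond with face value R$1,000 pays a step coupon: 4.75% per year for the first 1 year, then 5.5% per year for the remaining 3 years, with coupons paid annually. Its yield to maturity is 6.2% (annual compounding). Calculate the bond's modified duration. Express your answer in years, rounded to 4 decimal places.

3.4966 years

Periodic yield y = 0.062. First find Macaulay duration:
  t   CF        PV=CF/(1+0.062)^t    t·PV
  1        47.50        44.7269        44.7269
  2        55.00        48.7656        97.5312
  3        55.00        45.9187       137.7560
  4     1,055.00       829.3816     3,317.5264
  Σ                    968.7928     3,597.5405
P = 968.7928; Macaulay duration = 3,597.5405 / 968.7928 = 3.71343 years.
Modified duration = D_Mac / (1 + y) = 3.71343 / 1.062 = 3.49663 years.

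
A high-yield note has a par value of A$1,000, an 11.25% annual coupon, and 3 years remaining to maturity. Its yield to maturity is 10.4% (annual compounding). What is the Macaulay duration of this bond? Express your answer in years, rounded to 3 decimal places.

Periodic yield y = 0.104. Discount each cash flow and weight by its year:
  t   CF        PV=CF/(1+0.104)^t    t·PV
  1       112.50       101.9022       101.9022
  2       112.50        92.3027       184.6054
  3     1,112.50       826.7854     2,480.3562
  Σ                  1,020.9903     2,766.8638
Price P = Σ PV = 1,020.9903.
Macaulay duration = Σ(t·PV) / P = 2,766.8638 / 1,020.9903 = 2.70998 years.

2.710 years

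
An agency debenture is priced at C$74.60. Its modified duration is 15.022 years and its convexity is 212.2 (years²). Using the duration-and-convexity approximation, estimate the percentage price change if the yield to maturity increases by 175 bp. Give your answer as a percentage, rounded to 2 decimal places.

Duration effect: -D_mod·Δy = -15.022 × (+0.0175) = -0.262885
Convexity effect: ½·C·(Δy)² = 0.5 × 212.2 × (0.0175)² = +0.032493125
ΔP/P ≈ -0.262885 + 0.032493125 = -0.230391875
= -23.0391875%.

-23.04%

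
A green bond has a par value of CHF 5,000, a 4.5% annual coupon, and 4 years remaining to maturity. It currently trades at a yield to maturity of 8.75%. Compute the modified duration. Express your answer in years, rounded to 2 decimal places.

Periodic yield y = 0.0875. First find Macaulay duration:
  t   CF        PV=CF/(1+0.0875)^t    t·PV
  1       225.00       206.8966       206.8966
  2       225.00       190.2497       380.4994
  3       225.00       174.9423       524.8268
  4     5,225.00     3,735.6763    14,942.7050
  Σ                  4,307.7648    16,054.9278
P = 4,307.7648; Macaulay duration = 16,054.9278 / 4,307.7648 = 3.72697 years.
Modified duration = D_Mac / (1 + y) = 3.72697 / 1.0875 = 3.42710 years.

3.43 years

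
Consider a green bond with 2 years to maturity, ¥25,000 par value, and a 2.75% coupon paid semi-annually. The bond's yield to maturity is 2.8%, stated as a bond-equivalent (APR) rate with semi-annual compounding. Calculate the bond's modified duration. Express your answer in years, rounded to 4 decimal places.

Periodic yield y = 0.014. First find Macaulay duration:
  t   CF        PV=CF/(1+0.014)^t    t·PV
  1       343.75       339.0039       339.0039
  2       343.75       334.3234       668.6468
  3       343.75       329.7075       989.1225
  4    25,343.75    23,972.8162    95,891.2649
  Σ                 24,975.8511    97,888.0382
P = 24,975.8511; Macaulay duration = 97,888.0382 / 24,975.8511 = 3.91931 half-year periods = 1.95965 years.
Modified duration = D_Mac / (1 + y) = 1.95965 / 1.014 = 1.93260 years.

1.9326 years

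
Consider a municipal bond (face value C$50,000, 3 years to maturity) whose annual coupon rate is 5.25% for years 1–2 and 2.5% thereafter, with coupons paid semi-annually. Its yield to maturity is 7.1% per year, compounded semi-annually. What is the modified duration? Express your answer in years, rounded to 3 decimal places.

2.714 years

Periodic yield y = 0.0355. First find Macaulay duration:
  t   CF        PV=CF/(1+0.0355)^t    t·PV
  1     1,312.50     1,267.5036     1,267.5036
  2     1,312.50     1,224.0499     2,448.0997
  3     1,312.50     1,182.0858     3,546.2574
  4     1,312.50     1,141.5604     4,566.2416
  5       625.00       524.9640     2,624.8199
  6    50,625.00    41,064.2993   246,385.7959
  Σ                 46,404.4630   260,838.7182
P = 46,404.4630; Macaulay duration = 260,838.7182 / 46,404.4630 = 5.62098 half-year periods = 2.81049 years.
Modified duration = D_Mac / (1 + y) = 2.81049 / 1.0355 = 2.71414 years.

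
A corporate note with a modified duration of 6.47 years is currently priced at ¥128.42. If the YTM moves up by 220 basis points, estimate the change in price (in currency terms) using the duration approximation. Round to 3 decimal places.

-¥18.279

Duration approximation: ΔP/P ≈ -D_mod · Δy = -6.47 × (+0.022) = -0.142340.
ΔP ≈ 128.42 × (-0.142340) = -18.2793028.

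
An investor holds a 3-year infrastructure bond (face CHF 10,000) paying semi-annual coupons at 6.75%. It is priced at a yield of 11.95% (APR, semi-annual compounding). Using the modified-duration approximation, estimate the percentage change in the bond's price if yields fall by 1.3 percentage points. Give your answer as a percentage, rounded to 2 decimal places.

Periodic yield y = 0.05975. Modified duration first:
  t   CF        PV=CF/(1+0.05975)^t    t·PV
  1       337.50       318.4713       318.4713
  2       337.50       300.5155       601.0311
  3       337.50       283.5721       850.7163
  4       337.50       267.5840     1,070.3358
  5       337.50       252.4972     1,262.4862
  6    10,337.50     7,297.8506    43,787.1039
  Σ                  8,720.4908    47,890.1447
P = 8,720.4908; D_Mac = 5.49168 half-year periods = 2.74584 yrs; D_mod = 2.74584/(1+0.05975) = 2.59103 yrs.
ΔP/P ≈ -D_mod · Δy = -2.59103 × (-0.013) = +0.033683 = +3.3683%.

+3.37%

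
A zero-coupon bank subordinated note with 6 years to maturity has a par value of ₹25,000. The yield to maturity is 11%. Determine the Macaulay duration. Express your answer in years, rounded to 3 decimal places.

6.000 years

A zero-coupon bond has a single cash flow at maturity, so its Macaulay duration equals its maturity: 6 years.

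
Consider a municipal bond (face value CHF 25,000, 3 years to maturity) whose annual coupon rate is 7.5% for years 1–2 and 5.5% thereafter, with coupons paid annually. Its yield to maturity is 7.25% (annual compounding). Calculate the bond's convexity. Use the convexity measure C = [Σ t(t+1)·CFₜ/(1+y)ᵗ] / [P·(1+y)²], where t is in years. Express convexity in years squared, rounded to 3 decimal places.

9.475

With y = 0.0725:
  t   CF        PV=CF/(1+0.0725)^t    t·PV        t(t+1)·PV
  1     1,875.00     1,748.2517     1,748.2517       3,496.5035
  2     1,875.00     1,630.0716     3,260.1431       9,780.4294
  3    26,375.00    21,379.6487    64,138.9462     256,555.7849
  Σ                 24,757.9721    69,147.3411     269,832.7178
P = 24,757.9721.
Convexity = Σ t(t+1)·PV / [P·(1+y)²] = 269,832.7178 / (24,757.9721 × 1.150256) = 9.47512.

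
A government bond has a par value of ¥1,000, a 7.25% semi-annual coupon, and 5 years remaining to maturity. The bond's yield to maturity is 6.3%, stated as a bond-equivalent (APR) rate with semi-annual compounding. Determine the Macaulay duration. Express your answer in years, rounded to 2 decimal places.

Periodic yield y = 0.0315. Discount each cash flow and weight by its period:
  t   CF        PV=CF/(1+0.0315)^t    t·PV
  1        36.25        35.1430        35.1430
  2        36.25        34.0698        68.1396
  3        36.25        33.0294        99.0881
  4        36.25        32.0207       128.0829
  5        36.25        31.0429       155.2143
  6        36.25        30.0949       180.5693
  7        36.25        29.1758       204.2309
  8        36.25        28.2849       226.2789
  9        36.25        27.4211       246.7899
  10    1,036.25       759.9276     7,599.2760
  Σ                  1,040.2100     8,942.8130
Price P = Σ PV = 1,040.2100.
Macaulay duration = Σ(t·PV) / P = 8,942.8130 / 1,040.2100 = 8.59712 half-year periods.
In years: 8.59712 / 2 = 4.29856 years.

4.30 years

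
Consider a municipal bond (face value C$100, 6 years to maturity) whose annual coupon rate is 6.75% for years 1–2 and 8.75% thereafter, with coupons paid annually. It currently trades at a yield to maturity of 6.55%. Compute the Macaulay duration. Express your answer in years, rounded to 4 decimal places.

5.0924 years

Periodic yield y = 0.0655. Discount each cash flow and weight by its year:
  t   CF        PV=CF/(1+0.0655)^t    t·PV
  1         6.75         6.3351         6.3351
  2         6.75         5.9456        11.8912
  3         8.75         7.2335        21.7005
  4         8.75         6.7888        27.1553
  5         8.75         6.3715        31.8574
  6       108.75        74.3205       445.9229
  Σ                    106.9949       544.8624
Price P = Σ PV = 106.9949.
Macaulay duration = Σ(t·PV) / P = 544.8624 / 106.9949 = 5.09241 years.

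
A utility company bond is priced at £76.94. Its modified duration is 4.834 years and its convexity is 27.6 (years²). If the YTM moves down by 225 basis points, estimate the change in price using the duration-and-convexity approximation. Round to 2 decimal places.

+£8.91

Duration effect: -D_mod·Δy = -4.834 × (-0.0225) = +0.108765
Convexity effect: ½·C·(Δy)² = 0.5 × 27.6 × (-0.0225)² = +0.00698625
ΔP/P ≈ +0.108765 + 0.00698625 = +0.11575125
ΔP ≈ 76.94 × (+0.11575125) = +8.905901175.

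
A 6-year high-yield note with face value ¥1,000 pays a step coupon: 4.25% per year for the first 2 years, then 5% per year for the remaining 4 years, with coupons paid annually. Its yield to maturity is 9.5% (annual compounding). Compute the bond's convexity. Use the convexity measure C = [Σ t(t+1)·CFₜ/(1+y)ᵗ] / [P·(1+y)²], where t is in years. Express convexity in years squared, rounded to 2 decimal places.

With y = 0.095:
  t   CF        PV=CF/(1+0.095)^t    t·PV        t(t+1)·PV
  1        42.50        38.8128        38.8128          77.6256
  2        42.50        35.4455        70.8909         212.6728
  3        50.00        38.0827       114.2481         456.9923
  4        50.00        34.7787       139.1149         695.5743
  5        50.00        31.7614       158.8069         952.8415
  6     1,050.00       609.1224     3,654.7345      25,583.1416
  Σ                    788.0035     4,176.6081      27,978.8481
P = 788.0035.
Convexity = Σ t(t+1)·PV / [P·(1+y)²] = 27,978.8481 / (788.0035 × 1.199025) = 29.61239.

29.61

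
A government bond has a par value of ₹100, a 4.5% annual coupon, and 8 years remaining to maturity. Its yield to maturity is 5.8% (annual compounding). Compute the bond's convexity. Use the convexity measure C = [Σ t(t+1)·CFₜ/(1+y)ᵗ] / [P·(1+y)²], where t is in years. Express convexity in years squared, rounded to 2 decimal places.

52.02

With y = 0.058:
  t   CF        PV=CF/(1+0.058)^t    t·PV        t(t+1)·PV
  1         4.50         4.2533         4.2533           8.5066
  2         4.50         4.0201         8.0403          24.1208
  3         4.50         3.7998        11.3993          45.5971
  4         4.50         3.5915        14.3658          71.8290
  5         4.50         3.3946        16.9728         101.8370
  6         4.50         3.2085        19.2508         134.7559
  7         4.50         3.0326        21.2281         169.8247
  8       104.50        66.5627       532.5016       4,792.5146
  Σ                     91.8630       628.0120       5,348.9857
P = 91.8630.
Convexity = Σ t(t+1)·PV / [P·(1+y)²] = 5,348.9857 / (91.8630 × 1.119364) = 52.01871.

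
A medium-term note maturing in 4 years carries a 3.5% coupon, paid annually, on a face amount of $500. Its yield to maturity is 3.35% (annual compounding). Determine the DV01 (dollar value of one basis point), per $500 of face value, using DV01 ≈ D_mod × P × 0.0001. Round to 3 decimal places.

Periodic yield y = 0.0335.
  t   CF        PV=CF/(1+0.0335)^t    t·PV
  1        17.50        16.9328        16.9328
  2        17.50        16.3839        32.7678
  3        17.50        15.8528        47.5585
  4       517.50       453.5952     1,814.3807
  Σ                    502.7646     1,911.6397
P = 502.7646; D_Mac = 3.80226 yrs; D_mod = 3.67901 yrs.
DV01 ≈ 3.67901 × 502.7646 × 0.0001 = 0.184968.

$0.185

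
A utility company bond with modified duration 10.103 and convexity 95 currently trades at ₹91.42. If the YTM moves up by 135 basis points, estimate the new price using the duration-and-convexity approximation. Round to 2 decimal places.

Duration effect: -D_mod·Δy = -10.103 × (+0.0135) = -0.1363905
Convexity effect: ½·C·(Δy)² = 0.5 × 95 × (0.0135)² = +0.008656875
ΔP/P ≈ -0.1363905 + 0.008656875 = -0.127733625
New price ≈ 91.42 × (1 - 0.127733625) = 79.7425920025.

₹79.74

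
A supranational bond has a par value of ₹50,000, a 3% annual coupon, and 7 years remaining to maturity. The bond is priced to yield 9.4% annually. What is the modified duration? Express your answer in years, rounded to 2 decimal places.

Periodic yield y = 0.094. First find Macaulay duration:
  t   CF        PV=CF/(1+0.094)^t    t·PV
  1     1,500.00     1,371.1152     1,371.1152
  2     1,500.00     1,253.3045     2,506.6091
  3     1,500.00     1,145.6166     3,436.8498
  4     1,500.00     1,047.1815     4,188.7261
  5     1,500.00       957.2043     4,786.0216
  6     1,500.00       874.9582     5,249.7495
  7    51,500.00    27,459.0795   192,213.5568
  Σ                 34,108.4599   213,752.6279
P = 34,108.4599; Macaulay duration = 213,752.6279 / 34,108.4599 = 6.26685 years.
Modified duration = D_Mac / (1 + y) = 6.26685 / 1.094 = 5.72838 years.

5.73 years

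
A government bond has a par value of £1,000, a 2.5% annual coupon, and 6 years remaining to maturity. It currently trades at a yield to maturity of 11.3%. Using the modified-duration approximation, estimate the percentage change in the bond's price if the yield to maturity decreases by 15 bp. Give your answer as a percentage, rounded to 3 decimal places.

+0.746%

Periodic yield y = 0.113. Modified duration first:
  t   CF        PV=CF/(1+0.113)^t    t·PV
  1        25.00        22.4618        22.4618
  2        25.00        20.1813        40.3627
  3        25.00        18.1324        54.3971
  4        25.00        16.2914        65.1657
  5        25.00        14.6374        73.1870
  6     1,025.00       539.2037     3,235.2223
  Σ                    630.9081     3,490.7967
P = 630.9081; D_Mac = 5.53297 yrs; D_mod = 5.53297/(1+0.113) = 4.97122 yrs.
ΔP/P ≈ -D_mod · Δy = -4.97122 × (-0.0015) = +0.007457 = +0.7457%.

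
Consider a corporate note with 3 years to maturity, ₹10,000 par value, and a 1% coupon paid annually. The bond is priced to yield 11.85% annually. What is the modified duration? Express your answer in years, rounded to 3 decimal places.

Periodic yield y = 0.1185. First find Macaulay duration:
  t   CF        PV=CF/(1+0.1185)^t    t·PV
  1       100.00        89.4055        89.4055
  2       100.00        79.9334       159.8667
  3    10,100.00     7,217.9423    21,653.8270
  Σ                  7,387.2811    21,903.0992
P = 7,387.2811; Macaulay duration = 21,903.0992 / 7,387.2811 = 2.96497 years.
Modified duration = D_Mac / (1 + y) = 2.96497 / 1.1185 = 2.65085 years.

2.651 years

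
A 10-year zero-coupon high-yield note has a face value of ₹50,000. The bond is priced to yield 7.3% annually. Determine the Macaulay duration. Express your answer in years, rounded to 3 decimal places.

10.000 years

A zero-coupon bond has a single cash flow at maturity, so its Macaulay duration equals its maturity: 10 years.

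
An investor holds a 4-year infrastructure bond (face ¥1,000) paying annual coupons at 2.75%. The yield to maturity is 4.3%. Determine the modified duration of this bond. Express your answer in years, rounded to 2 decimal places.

3.68 years

Periodic yield y = 0.043. First find Macaulay duration:
  t   CF        PV=CF/(1+0.043)^t    t·PV
  1        27.50        26.3663        26.3663
  2        27.50        25.2792        50.5585
  3        27.50        24.2371        72.7112
  4     1,027.50       868.2496     3,472.9984
  Σ                    944.1322     3,622.6343
P = 944.1322; Macaulay duration = 3,622.6343 / 944.1322 = 3.83700 years.
Modified duration = D_Mac / (1 + y) = 3.83700 / 1.043 = 3.67881 years.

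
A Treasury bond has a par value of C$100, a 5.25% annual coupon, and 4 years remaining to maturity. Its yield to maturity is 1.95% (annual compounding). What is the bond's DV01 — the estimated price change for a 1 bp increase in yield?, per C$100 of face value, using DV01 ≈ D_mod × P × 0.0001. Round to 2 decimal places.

Periodic yield y = 0.0195.
  t   CF        PV=CF/(1+0.0195)^t    t·PV
  1         5.25         5.1496         5.1496
  2         5.25         5.0511        10.1022
  3         5.25         4.9545        14.8634
  4       105.25        97.4256       389.7025
  Σ                    112.5808       419.8177
P = 112.5808; D_Mac = 3.72904 yrs; D_mod = 3.65771 yrs.
DV01 ≈ 3.65771 × 112.5808 × 0.0001 = 0.041179.

C$0.04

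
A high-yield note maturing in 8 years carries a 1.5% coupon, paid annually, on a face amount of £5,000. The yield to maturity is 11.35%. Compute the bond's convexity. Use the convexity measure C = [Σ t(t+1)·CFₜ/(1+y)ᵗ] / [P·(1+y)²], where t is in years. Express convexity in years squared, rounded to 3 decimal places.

With y = 0.1135:
  t   CF        PV=CF/(1+0.1135)^t    t·PV        t(t+1)·PV
  1        75.00        67.3552        67.3552         134.7104
  2        75.00        60.4896       120.9792         362.9377
  3        75.00        54.3239       162.9716         651.8863
  4        75.00        48.7866       195.1463         975.7316
  5        75.00        43.8137       219.0686       1,314.4117
  6        75.00        39.3478       236.0865       1,652.6056
  7        75.00        35.3370       247.3590       1,978.8722
  8     5,075.00     2,147.4066    17,179.2525     154,613.2724
  Σ                  2,496.8603    18,428.2189     161,684.4278
P = 2,496.8603.
Convexity = Σ t(t+1)·PV / [P·(1+y)²] = 161,684.4278 / (2,496.8603 × 1.239882) = 52.22681.

52.227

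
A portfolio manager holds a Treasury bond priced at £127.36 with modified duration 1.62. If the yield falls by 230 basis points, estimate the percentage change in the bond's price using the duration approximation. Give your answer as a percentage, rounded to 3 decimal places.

Duration approximation: ΔP/P ≈ -D_mod · Δy = -1.62 × (-0.023) = +0.037260.
As a percentage: +3.7260%.

+3.726%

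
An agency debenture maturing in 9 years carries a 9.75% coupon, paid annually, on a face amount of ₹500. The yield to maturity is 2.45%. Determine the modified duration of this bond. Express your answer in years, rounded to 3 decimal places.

Periodic yield y = 0.0245. First find Macaulay duration:
  t   CF        PV=CF/(1+0.0245)^t    t·PV
  1        48.75        47.5842        47.5842
  2        48.75        46.4463        92.8925
  3        48.75        45.3355       136.0066
  4        48.75        44.2514       177.0055
  5        48.75        43.1931       215.9657
  6        48.75        42.1602       252.9613
  7        48.75        41.1520       288.0640
  8        48.75        40.1679       321.3430
  9       548.75       441.3335     3,972.0013
  Σ                    791.6241     5,503.8241
P = 791.6241; Macaulay duration = 5,503.8241 / 791.6241 = 6.95257 years.
Modified duration = D_Mac / (1 + y) = 6.95257 / 1.0245 = 6.78631 years.

6.786 years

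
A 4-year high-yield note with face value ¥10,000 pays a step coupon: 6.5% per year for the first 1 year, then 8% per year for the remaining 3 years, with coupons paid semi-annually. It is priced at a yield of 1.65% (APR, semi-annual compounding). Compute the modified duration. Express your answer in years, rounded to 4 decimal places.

Periodic yield y = 0.00825. First find Macaulay duration:
  t   CF        PV=CF/(1+0.00825)^t    t·PV
  1       325.00       322.3407       322.3407
  2       325.00       319.7031       639.4063
  3       400.00       390.2611     1,170.7834
  4       400.00       387.0678     1,548.2713
  5       400.00       383.9006     1,919.5032
  6       400.00       380.7594     2,284.5563
  7       400.00       377.6438     2,643.5067
  8    10,400.00     9,738.3974    77,907.1793
  Σ                 12,300.0740    88,435.5472
P = 12,300.0740; Macaulay duration = 88,435.5472 / 12,300.0740 = 7.18984 half-year periods = 3.59492 years.
Modified duration = D_Mac / (1 + y) = 3.59492 / 1.00825 = 3.56550 years.

3.5655 years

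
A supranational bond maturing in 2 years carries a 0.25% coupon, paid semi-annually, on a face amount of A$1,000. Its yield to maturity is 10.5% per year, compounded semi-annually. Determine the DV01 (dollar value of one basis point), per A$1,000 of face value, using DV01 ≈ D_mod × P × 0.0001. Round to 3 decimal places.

A$0.155

Periodic yield y = 0.0525.
  t   CF        PV=CF/(1+0.0525)^t    t·PV
  1         1.25         1.1876         1.1876
  2         1.25         1.1284         2.2568
  3         1.25         1.0721         3.2164
  4     1,001.25       815.9323     3,263.7291
  Σ                    819.3204     3,270.3899
P = 819.3204; D_Mac = 3.99159 half-year periods = 1.99579 yrs; D_mod = 1.89624 yrs.
DV01 ≈ 1.89624 × 819.3204 × 0.0001 = 0.155363.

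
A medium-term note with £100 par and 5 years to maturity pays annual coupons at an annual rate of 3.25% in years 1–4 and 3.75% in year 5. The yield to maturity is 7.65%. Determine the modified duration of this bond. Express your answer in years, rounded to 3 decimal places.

4.328 years

Periodic yield y = 0.0765. First find Macaulay duration:
  t   CF        PV=CF/(1+0.0765)^t    t·PV
  1         3.25         3.0190         3.0190
  2         3.25         2.8045         5.6090
  3         3.25         2.6052         7.8156
  4         3.25         2.4201         9.6803
  5       103.75        71.7659       358.8293
  Σ                     82.6147       384.9532
P = 82.6147; Macaulay duration = 384.9532 / 82.6147 = 4.65962 years.
Modified duration = D_Mac / (1 + y) = 4.65962 / 1.0765 = 4.32849 years.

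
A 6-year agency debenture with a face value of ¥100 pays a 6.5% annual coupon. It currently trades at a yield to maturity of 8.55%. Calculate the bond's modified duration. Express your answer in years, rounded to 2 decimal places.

4.71 years

Periodic yield y = 0.0855. First find Macaulay duration:
  t   CF        PV=CF/(1+0.0855)^t    t·PV
  1         6.50         5.9880         5.9880
  2         6.50         5.5164        11.0327
  3         6.50         5.0819        15.2456
  4         6.50         4.6816        18.7264
  5         6.50         4.3128        21.5642
  6       106.50        65.0984       390.5907
  Σ                     90.6792       463.1477
P = 90.6792; Macaulay duration = 463.1477 / 90.6792 = 5.10754 years.
Modified duration = D_Mac / (1 + y) = 5.10754 / 1.0855 = 4.70524 years.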